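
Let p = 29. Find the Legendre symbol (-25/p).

1

First reduce: -25 ≡ 4 (mod 29).
Pull out 2^2: since 29 ≡ 5 (mod 8), (2/29) = -1, so (2/29)^2 = +1.
Reached (1/29) = 1. Collecting the sign flips along the way, the symbol is +1.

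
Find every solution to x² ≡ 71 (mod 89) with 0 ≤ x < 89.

31, 58

89 ≡ 1 (mod 4), so we find a root by search.
Trying successive values, 31² = 961 ≡ 71 (mod 89). The other root is 89 − 31 = 58.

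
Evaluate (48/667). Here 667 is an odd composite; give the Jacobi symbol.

-1

Pull out 2^4: since 667 ≡ 3 (mod 8), (2/667) = -1, so (2/667)^4 = +1.
Reciprocity: 3 ≡ 3 and 667 ≡ 3 (mod 4), so (3/667) = −(667/3).
Reduce top mod 3: now compute (1/3).
Reached (1/3) = 1. Collecting the sign flips along the way, the symbol is -1.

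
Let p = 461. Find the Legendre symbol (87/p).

Euler's criterion: (87/461) ≡ 87^230 (mod 461).
87^2 ≡ 193 (mod 461)
87^4 ≡ 369 (mod 461)
87^8 ≡ 166 (mod 461)
87^16 ≡ 357 (mod 461)
87^32 ≡ 213 (mod 461)
87^64 ≡ 191 (mod 461)
87^128 ≡ 62 (mod 461)
87^230 = 87^(128+64+32+4+2) ≡ 1 (mod 461).
Result is 1, so (87/461) = 1.

1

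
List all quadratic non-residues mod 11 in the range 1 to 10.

Square k = 1,…,5 (k and 11−k give the same square):
1²=1, 2²=4, 3²=9, 4²≡5, 5²≡3 (mod 11).
The residues are {1, 3, 4, 5, 9}; the non-residues are the remaining 5 nonzero classes.

2,6,7,8,10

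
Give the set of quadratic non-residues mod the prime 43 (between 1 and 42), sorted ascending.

2,3,5,7,8,12,18,19,20,22,26,27,28,29,30,32,33,34,37,39,42

Square k = 1,…,21 (k and 43−k give the same square):
1²=1, 2²=4, 3²=9, 4²=16, 5²=25, 6²=36, 7²≡6, 8²≡21, 9²≡38, 10²≡14, 11²≡35, 12²≡15, 13²≡40, 14²≡24, 15²≡10, 16²≡41, 17²≡31, 18²≡23, 19²≡17, 20²≡13, 21²≡11 (mod 43).
The residues are {1, 4, 6, 9, 10, 11, 13, 14, 15, 16, 17, 21, 23, 24, 25, 31, 35, 36, 38, 40, 41}; the non-residues are the remaining 21 nonzero classes.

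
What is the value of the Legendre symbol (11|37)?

Reciprocity: 11 ≡ 3 and 37 ≡ 1 (mod 4), so (11/37) = +(37/11).
Reduce top mod 11: now compute (4/11).
Pull out 2^2: since 11 ≡ 3 (mod 8), (2/11) = -1, so (2/11)^2 = +1.
Reached (1/11) = 1. Collecting the sign flips along the way, the symbol is +1.

1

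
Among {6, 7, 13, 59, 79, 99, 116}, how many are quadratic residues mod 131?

4

(6/131) = -1 → non-residue.
(7/131) = +1 → QR.
(13/131) = +1 → QR.
(59/131) = +1 → QR.
(79/131) = -1 → non-residue.
(99/131) = +1 → QR.
(116/131) = -1 → non-residue.
Total quadratic residues among the 7: 4.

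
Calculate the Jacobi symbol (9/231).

Reciprocity: 9 ≡ 1 and 231 ≡ 3 (mod 4), so (9/231) = +(231/9).
Reduce top mod 9: now compute (6/9).
Pull out 2: since 9 ≡ 1 (mod 8), (2/9) = +1.
Reciprocity: 3 ≡ 3 and 9 ≡ 1 (mod 4), so (3/9) = +(9/3).
Reduce top mod 3: now compute (0/3).
Top reduces to 0: gcd > 1, so the symbol is 0.

0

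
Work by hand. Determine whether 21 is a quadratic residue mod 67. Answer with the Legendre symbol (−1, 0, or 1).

Reciprocity: 21 ≡ 1 and 67 ≡ 3 (mod 4), so (21/67) = +(67/21).
Reduce top mod 21: now compute (4/21).
Pull out 2^2: since 21 ≡ 5 (mod 8), (2/21) = -1, so (2/21)^2 = +1.
Reached (1/21) = 1. Collecting the sign flips along the way, the symbol is +1.

1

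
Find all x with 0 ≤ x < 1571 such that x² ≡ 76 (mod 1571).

Since 1571 ≡ 3 (mod 4), a square root of 76 is 76^((1571+1)/4) = 76^393 mod 1571.
Repeated squaring: 76^2≡1063, 76^4≡420, 76^8≡448, 76^16≡1187, 76^32≡1353, 76^64≡394, 76^128≡1278, 76^256≡1015 (mod 1571).
76^393 = 76^(256+128+8+1) ≡ 1159 (mod 1571).
Check: 1159² = 1343281 ≡ 76 (mod 1571). The two roots are 412 and 1159.

412, 1159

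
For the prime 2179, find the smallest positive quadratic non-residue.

2

(2/2179) = −1, so 2 is the smallest positive non-residue mod 2179.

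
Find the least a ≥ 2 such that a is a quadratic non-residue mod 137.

3

(2/137) = +1, so 2 is a residue.
(3/137) = −1, so 3 is the smallest positive non-residue mod 137.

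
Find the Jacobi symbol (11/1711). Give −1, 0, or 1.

1

Reciprocity: 11 ≡ 3 and 1711 ≡ 3 (mod 4), so (11/1711) = −(1711/11).
Reduce top mod 11: now compute (6/11).
Pull out 2: since 11 ≡ 3 (mod 8), (2/11) = -1.
Reciprocity: 3 ≡ 3 and 11 ≡ 3 (mod 4), so (3/11) = −(11/3).
Reduce top mod 3: now compute (2/3).
Pull out 2: since 3 ≡ 3 (mod 8), (2/3) = -1.
Reached (1/3) = 1. Collecting the sign flips along the way, the symbol is +1.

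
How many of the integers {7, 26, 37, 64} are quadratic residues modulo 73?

2

(7/73) = -1 → non-residue.
(26/73) = -1 → non-residue.
(37/73) = +1 → QR.
(64/73) = +1 → QR.
Total quadratic residues among the 4: 2.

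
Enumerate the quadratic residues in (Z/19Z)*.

1,4,5,6,7,9,11,16,17

Square k = 1,…,9 (k and 19−k give the same square):
1²=1, 2²=4, 3²=9, 4²=16, 5²≡6, 6²≡17, 7²≡11, 8²≡7, 9²≡5 (mod 19).
So the quadratic residues mod 19 are {1, 4, 5, 6, 7, 9, 11, 16, 17}.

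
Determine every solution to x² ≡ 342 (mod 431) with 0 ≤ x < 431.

90, 341

Since 431 ≡ 3 (mod 4), a square root of 342 is 342^((431+1)/4) = 342^108 mod 431.
Repeated squaring: 342^2≡163, 342^4≡278, 342^8≡135, 342^16≡123, 342^32≡44, 342^64≡212 (mod 431).
342^108 = 342^(64+32+8+4) ≡ 90 (mod 431).
Check: 90² = 8100 ≡ 342 (mod 431). The two roots are 90 and 341.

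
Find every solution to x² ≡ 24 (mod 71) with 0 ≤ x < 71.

33, 38

Since 71 ≡ 3 (mod 4), a square root of 24 is 24^((71+1)/4) = 24^18 mod 71.
Repeated squaring: 24^2≡8, 24^4≡64, 24^8≡49, 24^16≡58 (mod 71).
24^18 = 24^(16+2) ≡ 38 (mod 71).
Check: 38² = 1444 ≡ 24 (mod 71). The two roots are 33 and 38.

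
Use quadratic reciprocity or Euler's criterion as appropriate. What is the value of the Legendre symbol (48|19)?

Euler's criterion: (48/19) ≡ 10^9 (mod 19).
10^2 ≡ 5 (mod 19)
10^4 ≡ 6 (mod 19)
10^8 ≡ 17 (mod 19)
10^9 = 10^(8+1) ≡ 18 (mod 19).
Result is 18 ≡ −1, so (48/19) = −1.

-1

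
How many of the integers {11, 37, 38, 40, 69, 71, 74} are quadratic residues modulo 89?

4

(11/89) = +1 → QR.
(37/89) = -1 → non-residue.
(38/89) = -1 → non-residue.
(40/89) = +1 → QR.
(69/89) = +1 → QR.
(71/89) = +1 → QR.
(74/89) = -1 → non-residue.
Total quadratic residues among the 7: 4.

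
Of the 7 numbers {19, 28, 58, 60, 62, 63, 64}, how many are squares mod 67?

(19/67) = +1 → QR.
(28/67) = -1 → non-residue.
(58/67) = -1 → non-residue.
(60/67) = +1 → QR.
(62/67) = +1 → QR.
(63/67) = -1 → non-residue.
(64/67) = +1 → QR.
Total quadratic residues among the 7: 4.

4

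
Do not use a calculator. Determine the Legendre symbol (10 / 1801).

Pull out 2: since 1801 ≡ 1 (mod 8), (2/1801) = +1.
Reciprocity: 5 ≡ 1 and 1801 ≡ 1 (mod 4), so (5/1801) = +(1801/5).
Reduce top mod 5: now compute (1/5).
Reached (1/5) = 1. Collecting the sign flips along the way, the symbol is +1.

1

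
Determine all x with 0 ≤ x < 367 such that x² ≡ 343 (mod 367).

38, 329

Since 367 ≡ 3 (mod 4), a square root of 343 is 343^((367+1)/4) = 343^92 mod 367.
Repeated squaring: 343^2≡209, 343^4≡8, 343^8≡64, 343^16≡59, 343^32≡178, 343^64≡122 (mod 367).
343^92 = 343^(64+16+8+4) ≡ 329 (mod 367).
Check: 329² = 108241 ≡ 343 (mod 367). The two roots are 38 and 329.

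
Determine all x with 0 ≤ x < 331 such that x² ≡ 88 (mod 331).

95, 236

Since 331 ≡ 3 (mod 4), a square root of 88 is 88^((331+1)/4) = 88^83 mod 331.
Repeated squaring: 88^2≡131, 88^4≡280, 88^8≡284, 88^16≡223, 88^32≡79, 88^64≡283 (mod 331).
88^83 = 88^(64+16+2+1) ≡ 95 (mod 331).
Check: 95² = 9025 ≡ 88 (mod 331). The two roots are 95 and 236.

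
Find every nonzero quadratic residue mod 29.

Square k = 1,…,14 (k and 29−k give the same square):
1²=1, 2²=4, 3²=9, 4²=16, 5²=25, 6²≡7, 7²≡20, 8²≡6, 9²≡23, 10²≡13, 11²≡5, 12²≡28, 13²≡24, 14²≡22 (mod 29).
So the quadratic residues mod 29 are {1, 4, 5, 6, 7, 9, 13, 16, 20, 22, 23, 24, 25, 28}.

1, 4, 5, 6, 7, 9, 13, 16, 20, 22, 23, 24, 25, 28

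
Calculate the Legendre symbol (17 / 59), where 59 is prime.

Euler's criterion: (17/59) ≡ 17^29 (mod 59).
17^2 ≡ 53 (mod 59)
17^4 ≡ 36 (mod 59)
17^8 ≡ 57 (mod 59)
17^16 ≡ 4 (mod 59)
17^29 = 17^(16+8+4+1) ≡ 1 (mod 59).
Result is 1, so (17/59) = 1.

1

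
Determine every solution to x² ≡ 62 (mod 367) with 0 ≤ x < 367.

Since 367 ≡ 3 (mod 4), a square root of 62 is 62^((367+1)/4) = 62^92 mod 367.
Repeated squaring: 62^2≡174, 62^4≡182, 62^8≡94, 62^16≡28, 62^32≡50, 62^64≡298 (mod 367).
62^92 = 62^(64+16+8+4) ≡ 98 (mod 367).
Check: 98² = 9604 ≡ 62 (mod 367). The two roots are 98 and 269.

98, 269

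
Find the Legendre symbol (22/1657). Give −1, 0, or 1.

-1

Pull out 2: since 1657 ≡ 1 (mod 8), (2/1657) = +1.
Reciprocity: 11 ≡ 3 and 1657 ≡ 1 (mod 4), so (11/1657) = +(1657/11).
Reduce top mod 11: now compute (7/11).
Reciprocity: 7 ≡ 3 and 11 ≡ 3 (mod 4), so (7/11) = −(11/7).
Reduce top mod 7: now compute (4/7).
Pull out 2^2: since 7 ≡ 7 (mod 8), (2/7) = +1, so (2/7)^2 = +1.
Reached (1/7) = 1. Collecting the sign flips along the way, the symbol is -1.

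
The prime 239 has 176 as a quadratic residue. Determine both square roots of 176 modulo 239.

Since 239 ≡ 3 (mod 4), a square root of 176 is 176^((239+1)/4) = 176^60 mod 239.
Repeated squaring: 176^2≡145, 176^4≡232, 176^8≡49, 176^16≡11, 176^32≡121 (mod 239).
176^60 = 176^(32+16+8+4) ≡ 196 (mod 239).
Check: 196² = 38416 ≡ 176 (mod 239). The two roots are 43 and 196.

43, 196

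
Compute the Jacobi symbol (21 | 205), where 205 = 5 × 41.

1

Reciprocity: 21 ≡ 1 and 205 ≡ 1 (mod 4), so (21/205) = +(205/21).
Reduce top mod 21: now compute (16/21).
Pull out 2^4: since 21 ≡ 5 (mod 8), (2/21) = -1, so (2/21)^4 = +1.
Reached (1/21) = 1. Collecting the sign flips along the way, the symbol is +1.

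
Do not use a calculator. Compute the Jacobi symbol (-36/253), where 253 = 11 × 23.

First reduce: -36 ≡ 217 (mod 253).
Reciprocity: 217 ≡ 1 and 253 ≡ 1 (mod 4), so (217/253) = +(253/217).
Reduce top mod 217: now compute (36/217).
Pull out 2^2: since 217 ≡ 1 (mod 8), (2/217) = +1, so (2/217)^2 = +1.
Reciprocity: 9 ≡ 1 and 217 ≡ 1 (mod 4), so (9/217) = +(217/9).
Reduce top mod 9: now compute (1/9).
Reached (1/9) = 1. Collecting the sign flips along the way, the symbol is +1.

1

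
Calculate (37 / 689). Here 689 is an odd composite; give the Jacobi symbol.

Reciprocity: 37 ≡ 1 and 689 ≡ 1 (mod 4), so (37/689) = +(689/37).
Reduce top mod 37: now compute (23/37).
Reciprocity: 23 ≡ 3 and 37 ≡ 1 (mod 4), so (23/37) = +(37/23).
Reduce top mod 23: now compute (14/23).
Pull out 2: since 23 ≡ 7 (mod 8), (2/23) = +1.
Reciprocity: 7 ≡ 3 and 23 ≡ 3 (mod 4), so (7/23) = −(23/7).
Reduce top mod 7: now compute (2/7).
Pull out 2: since 7 ≡ 7 (mod 8), (2/7) = +1.
Reached (1/7) = 1. Collecting the sign flips along the way, the symbol is -1.

-1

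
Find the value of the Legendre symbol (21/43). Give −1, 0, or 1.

1

Euler's criterion: (21/43) ≡ 21^21 (mod 43).
21^2 ≡ 11 (mod 43)
21^4 ≡ 35 (mod 43)
21^8 ≡ 21 (mod 43)
21^16 ≡ 11 (mod 43)
21^21 = 21^(16+4+1) ≡ 1 (mod 43).
Result is 1, so (21/43) = 1.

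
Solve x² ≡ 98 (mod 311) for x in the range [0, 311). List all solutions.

Since 311 ≡ 3 (mod 4), a square root of 98 is 98^((311+1)/4) = 98^78 mod 311.
Repeated squaring: 98^2≡274, 98^4≡125, 98^8≡75, 98^16≡27, 98^32≡107, 98^64≡253 (mod 311).
98^78 = 98^(64+8+4+2) ≡ 160 (mod 311).
Check: 160² = 25600 ≡ 98 (mod 311). The two roots are 151 and 160.

151, 160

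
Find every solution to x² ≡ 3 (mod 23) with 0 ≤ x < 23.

7, 16

Since 23 ≡ 3 (mod 4), a square root of 3 is 3^((23+1)/4) = 3^6 mod 23.
Repeated squaring: 3^2≡9, 3^4≡12 (mod 23).
3^6 = 3^(4+2) ≡ 16 (mod 23).
Check: 16² = 256 ≡ 3 (mod 23). The two roots are 7 and 16.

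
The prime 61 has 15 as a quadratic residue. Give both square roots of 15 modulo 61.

61 ≡ 1 (mod 4), so we find a root by search.
Trying successive values, 25² = 625 ≡ 15 (mod 61). The other root is 61 − 25 = 36.

25, 36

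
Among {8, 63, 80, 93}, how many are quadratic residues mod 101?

(8/101) = -1 → non-residue.
(63/101) = -1 → non-residue.
(80/101) = +1 → QR.
(93/101) = -1 → non-residue.
Total quadratic residues among the 4: 1.

1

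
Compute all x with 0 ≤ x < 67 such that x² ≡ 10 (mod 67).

12, 55

Since 67 ≡ 3 (mod 4), a square root of 10 is 10^((67+1)/4) = 10^17 mod 67.
Repeated squaring: 10^2≡33, 10^4≡17, 10^8≡21, 10^16≡39 (mod 67).
10^17 = 10^(16+1) ≡ 55 (mod 67).
Check: 55² = 3025 ≡ 10 (mod 67). The two roots are 12 and 55.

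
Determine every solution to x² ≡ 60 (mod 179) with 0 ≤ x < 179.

66, 113

Since 179 ≡ 3 (mod 4), a square root of 60 is 60^((179+1)/4) = 60^45 mod 179.
Repeated squaring: 60^2≡20, 60^4≡42, 60^8≡153, 60^16≡139, 60^32≡168 (mod 179).
60^45 = 60^(32+8+4+1) ≡ 66 (mod 179).
Check: 66² = 4356 ≡ 60 (mod 179). The two roots are 66 and 113.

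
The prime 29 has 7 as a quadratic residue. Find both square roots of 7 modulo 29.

29 ≡ 1 (mod 4), so we find a root by search.
Trying successive values, 6² = 36 ≡ 7 (mod 29). The other root is 29 − 6 = 23.

6, 23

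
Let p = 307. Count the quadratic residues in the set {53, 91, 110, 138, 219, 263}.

3

(53/307) = +1 → QR.
(91/307) = -1 → non-residue.
(110/307) = +1 → QR.
(138/307) = -1 → non-residue.
(219/307) = +1 → QR.
(263/307) = -1 → non-residue.
Total quadratic residues among the 6: 3.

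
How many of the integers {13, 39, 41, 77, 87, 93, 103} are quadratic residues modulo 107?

(13/107) = +1 → QR.
(39/107) = +1 → QR.
(41/107) = +1 → QR.
(77/107) = -1 → non-residue.
(87/107) = +1 → QR.
(93/107) = -1 → non-residue.
(103/107) = -1 → non-residue.
Total quadratic residues among the 7: 4.

4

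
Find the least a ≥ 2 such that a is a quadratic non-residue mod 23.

5

(2/23) = +1, so 2 is a residue.
(3/23) = +1, so 3 is a residue.
(4/23) = +1, so 4 is a residue.
(5/23) = −1, so 5 is the smallest positive non-residue mod 23.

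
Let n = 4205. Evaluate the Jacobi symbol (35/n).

0

Reciprocity: 35 ≡ 3 and 4205 ≡ 1 (mod 4), so (35/4205) = +(4205/35).
Reduce top mod 35: now compute (5/35).
Reciprocity: 5 ≡ 1 and 35 ≡ 3 (mod 4), so (5/35) = +(35/5).
Reduce top mod 5: now compute (0/5).
Top reduces to 0: gcd > 1, so the symbol is 0.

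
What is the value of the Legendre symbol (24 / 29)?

Pull out 2^3: since 29 ≡ 5 (mod 8), (2/29) = -1, so (2/29)^3 = -1.
Reciprocity: 3 ≡ 3 and 29 ≡ 1 (mod 4), so (3/29) = +(29/3).
Reduce top mod 3: now compute (2/3).
Pull out 2: since 3 ≡ 3 (mod 8), (2/3) = -1.
Reached (1/3) = 1. Collecting the sign flips along the way, the symbol is +1.

1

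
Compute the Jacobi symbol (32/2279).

Pull out 2^5: since 2279 ≡ 7 (mod 8), (2/2279) = +1, so (2/2279)^5 = +1.
Reached (1/2279) = 1. Collecting the sign flips along the way, the symbol is +1.

1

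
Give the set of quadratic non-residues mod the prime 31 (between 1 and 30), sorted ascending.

Square k = 1,…,15 (k and 31−k give the same square):
1²=1, 2²=4, 3²=9, 4²=16, 5²=25, 6²≡5, 7²≡18, 8²≡2, 9²≡19, 10²≡7, 11²≡28, 12²≡20, 13²≡14, 14²≡10, 15²≡8 (mod 31).
The residues are {1, 2, 4, 5, 7, 8, 9, 10, 14, 16, 18, 19, 20, 25, 28}; the non-residues are the remaining 15 nonzero classes.

3, 6, 11, 12, 13, 15, 17, 21, 22, 23, 24, 26, 27, 29, 30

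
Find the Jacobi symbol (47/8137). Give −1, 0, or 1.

Reciprocity: 47 ≡ 3 and 8137 ≡ 1 (mod 4), so (47/8137) = +(8137/47).
Reduce top mod 47: now compute (6/47).
Pull out 2: since 47 ≡ 7 (mod 8), (2/47) = +1.
Reciprocity: 3 ≡ 3 and 47 ≡ 3 (mod 4), so (3/47) = −(47/3).
Reduce top mod 3: now compute (2/3).
Pull out 2: since 3 ≡ 3 (mod 8), (2/3) = -1.
Reached (1/3) = 1. Collecting the sign flips along the way, the symbol is +1.

1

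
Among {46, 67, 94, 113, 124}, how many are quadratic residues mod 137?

(46/137) = -1 → non-residue.
(67/137) = -1 → non-residue.
(94/137) = -1 → non-residue.
(113/137) = -1 → non-residue.
(124/137) = -1 → non-residue.
Total quadratic residues among the 5: 0.

0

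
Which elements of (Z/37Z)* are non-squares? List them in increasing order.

2 5 6 8 13 14 15 17 18 19 20 22 23 24 29 31 32 35

Square k = 1,…,18 (k and 37−k give the same square):
1²=1, 2²=4, 3²=9, 4²=16, 5²=25, 6²=36, 7²≡12, 8²≡27, 9²≡7, 10²≡26, 11²≡10, 12²≡33, 13²≡21, 14²≡11, 15²≡3, 16²≡34, 17²≡30, 18²≡28 (mod 37).
The residues are {1, 3, 4, 7, 9, 10, 11, 12, 16, 21, 25, 26, 27, 28, 30, 33, 34, 36}; the non-residues are the remaining 18 nonzero classes.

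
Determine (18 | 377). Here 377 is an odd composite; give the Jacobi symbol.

1

Pull out 2: since 377 ≡ 1 (mod 8), (2/377) = +1.
Reciprocity: 9 ≡ 1 and 377 ≡ 1 (mod 4), so (9/377) = +(377/9).
Reduce top mod 9: now compute (8/9).
Pull out 2^3: since 9 ≡ 1 (mod 8), (2/9) = +1, so (2/9)^3 = +1.
Reached (1/9) = 1. Collecting the sign flips along the way, the symbol is +1.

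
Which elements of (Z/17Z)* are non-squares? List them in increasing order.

Square k = 1,…,8 (k and 17−k give the same square):
1²=1, 2²=4, 3²=9, 4²=16, 5²≡8, 6²≡2, 7²≡15, 8²≡13 (mod 17).
The residues are {1, 2, 4, 8, 9, 13, 15, 16}; the non-residues are the remaining 8 nonzero classes.

3, 5, 6, 7, 10, 11, 12, 14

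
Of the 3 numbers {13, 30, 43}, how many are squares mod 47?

0

(13/47) = -1 → non-residue.
(30/47) = -1 → non-residue.
(43/47) = -1 → non-residue.
Total quadratic residues among the 3: 0.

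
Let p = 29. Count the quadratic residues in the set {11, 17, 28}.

(11/29) = -1 → non-residue.
(17/29) = -1 → non-residue.
(28/29) = +1 → QR.
Total quadratic residues among the 3: 1.

1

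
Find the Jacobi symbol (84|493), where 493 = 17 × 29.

-1

Pull out 2^2: since 493 ≡ 5 (mod 8), (2/493) = -1, so (2/493)^2 = +1.
Reciprocity: 21 ≡ 1 and 493 ≡ 1 (mod 4), so (21/493) = +(493/21).
Reduce top mod 21: now compute (10/21).
Pull out 2: since 21 ≡ 5 (mod 8), (2/21) = -1.
Reciprocity: 5 ≡ 1 and 21 ≡ 1 (mod 4), so (5/21) = +(21/5).
Reduce top mod 5: now compute (1/5).
Reached (1/5) = 1. Collecting the sign flips along the way, the symbol is -1.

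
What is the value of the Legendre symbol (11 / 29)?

-1

Euler's criterion: (11/29) ≡ 11^14 (mod 29).
11^2 ≡ 5 (mod 29)
11^4 ≡ 25 (mod 29)
11^8 ≡ 16 (mod 29)
11^14 = 11^(8+4+2) ≡ 28 (mod 29).
Result is 28 ≡ −1, so (11/29) = −1.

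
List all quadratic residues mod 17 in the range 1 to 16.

1, 2, 4, 8, 9, 13, 15, 16

Square k = 1,…,8 (k and 17−k give the same square):
1²=1, 2²=4, 3²=9, 4²=16, 5²≡8, 6²≡2, 7²≡15, 8²≡13 (mod 17).
So the quadratic residues mod 17 are {1, 2, 4, 8, 9, 13, 15, 16}.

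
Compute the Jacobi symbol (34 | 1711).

Pull out 2: since 1711 ≡ 7 (mod 8), (2/1711) = +1.
Reciprocity: 17 ≡ 1 and 1711 ≡ 3 (mod 4), so (17/1711) = +(1711/17).
Reduce top mod 17: now compute (11/17).
Reciprocity: 11 ≡ 3 and 17 ≡ 1 (mod 4), so (11/17) = +(17/11).
Reduce top mod 11: now compute (6/11).
Pull out 2: since 11 ≡ 3 (mod 8), (2/11) = -1.
Reciprocity: 3 ≡ 3 and 11 ≡ 3 (mod 4), so (3/11) = −(11/3).
Reduce top mod 3: now compute (2/3).
Pull out 2: since 3 ≡ 3 (mod 8), (2/3) = -1.
Reached (1/3) = 1. Collecting the sign flips along the way, the symbol is -1.

-1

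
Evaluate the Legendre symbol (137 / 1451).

Reciprocity: 137 ≡ 1 and 1451 ≡ 3 (mod 4), so (137/1451) = +(1451/137).
Reduce top mod 137: now compute (81/137).
Reciprocity: 81 ≡ 1 and 137 ≡ 1 (mod 4), so (81/137) = +(137/81).
Reduce top mod 81: now compute (56/81).
Pull out 2^3: since 81 ≡ 1 (mod 8), (2/81) = +1, so (2/81)^3 = +1.
Reciprocity: 7 ≡ 3 and 81 ≡ 1 (mod 4), so (7/81) = +(81/7).
Reduce top mod 7: now compute (4/7).
Pull out 2^2: since 7 ≡ 7 (mod 8), (2/7) = +1, so (2/7)^2 = +1.
Reached (1/7) = 1. Collecting the sign flips along the way, the symbol is +1.

1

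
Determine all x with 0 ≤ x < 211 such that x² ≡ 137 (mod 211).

83, 128

Since 211 ≡ 3 (mod 4), a square root of 137 is 137^((211+1)/4) = 137^53 mod 211.
Repeated squaring: 137^2≡201, 137^4≡100, 137^8≡83, 137^16≡137, 137^32≡201 (mod 211).
137^53 = 137^(32+16+4+1) ≡ 83 (mod 211).
Check: 83² = 6889 ≡ 137 (mod 211). The two roots are 83 and 128.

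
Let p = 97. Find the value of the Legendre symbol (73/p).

1

Reciprocity: 73 ≡ 1 and 97 ≡ 1 (mod 4), so (73/97) = +(97/73).
Reduce top mod 73: now compute (24/73).
Pull out 2^3: since 73 ≡ 1 (mod 8), (2/73) = +1, so (2/73)^3 = +1.
Reciprocity: 3 ≡ 3 and 73 ≡ 1 (mod 4), so (3/73) = +(73/3).
Reduce top mod 3: now compute (1/3).
Reached (1/3) = 1. Collecting the sign flips along the way, the symbol is +1.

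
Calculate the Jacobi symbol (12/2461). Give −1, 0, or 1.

Pull out 2^2: since 2461 ≡ 5 (mod 8), (2/2461) = -1, so (2/2461)^2 = +1.
Reciprocity: 3 ≡ 3 and 2461 ≡ 1 (mod 4), so (3/2461) = +(2461/3).
Reduce top mod 3: now compute (1/3).
Reached (1/3) = 1. Collecting the sign flips along the way, the symbol is +1.

1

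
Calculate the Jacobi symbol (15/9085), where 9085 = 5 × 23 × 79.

Reciprocity: 15 ≡ 3 and 9085 ≡ 1 (mod 4), so (15/9085) = +(9085/15).
Reduce top mod 15: now compute (10/15).
Pull out 2: since 15 ≡ 7 (mod 8), (2/15) = +1.
Reciprocity: 5 ≡ 1 and 15 ≡ 3 (mod 4), so (5/15) = +(15/5).
Reduce top mod 5: now compute (0/5).
Top reduces to 0: gcd > 1, so the symbol is 0.

0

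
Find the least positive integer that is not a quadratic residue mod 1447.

3

(2/1447) = +1, so 2 is a residue.
(3/1447) = −1, so 3 is the smallest positive non-residue mod 1447.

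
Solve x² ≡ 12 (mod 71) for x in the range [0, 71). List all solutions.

15, 56

Since 71 ≡ 3 (mod 4), a square root of 12 is 12^((71+1)/4) = 12^18 mod 71.
Repeated squaring: 12^2≡2, 12^4≡4, 12^8≡16, 12^16≡43 (mod 71).
12^18 = 12^(16+2) ≡ 15 (mod 71).
Check: 15² = 225 ≡ 12 (mod 71). The two roots are 15 and 56.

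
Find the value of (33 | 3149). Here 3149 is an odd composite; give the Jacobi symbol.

-1

Reciprocity: 33 ≡ 1 and 3149 ≡ 1 (mod 4), so (33/3149) = +(3149/33).
Reduce top mod 33: now compute (14/33).
Pull out 2: since 33 ≡ 1 (mod 8), (2/33) = +1.
Reciprocity: 7 ≡ 3 and 33 ≡ 1 (mod 4), so (7/33) = +(33/7).
Reduce top mod 7: now compute (5/7).
Reciprocity: 5 ≡ 1 and 7 ≡ 3 (mod 4), so (5/7) = +(7/5).
Reduce top mod 5: now compute (2/5).
Pull out 2: since 5 ≡ 5 (mod 8), (2/5) = -1.
Reached (1/5) = 1. Collecting the sign flips along the way, the symbol is -1.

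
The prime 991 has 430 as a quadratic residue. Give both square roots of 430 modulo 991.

482, 509

Since 991 ≡ 3 (mod 4), a square root of 430 is 430^((991+1)/4) = 430^248 mod 991.
Repeated squaring: 430^2≡574, 430^4≡464, 430^8≡249, 430^16≡559, 430^32≡316, 430^64≡756, 430^128≡720 (mod 991).
430^248 = 430^(128+64+32+16+8) ≡ 482 (mod 991).
Check: 482² = 232324 ≡ 430 (mod 991). The two roots are 482 and 509.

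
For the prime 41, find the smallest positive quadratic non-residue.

(2/41) = +1, so 2 is a residue.
(3/41) = −1, so 3 is the smallest positive non-residue mod 41.

3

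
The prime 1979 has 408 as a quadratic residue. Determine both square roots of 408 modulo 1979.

Since 1979 ≡ 3 (mod 4), a square root of 408 is 408^((1979+1)/4) = 408^495 mod 1979.
Repeated squaring: 408^2≡228, 408^4≡530, 408^8≡1861, 408^16≡71, 408^32≡1083, 408^64≡1321, 408^128≡1542, 408^256≡985 (mod 1979).
408^495 = 408^(256+128+64+32+8+4+2+1) ≡ 946 (mod 1979).
Check: 946² = 894916 ≡ 408 (mod 1979). The two roots are 946 and 1033.

946, 1033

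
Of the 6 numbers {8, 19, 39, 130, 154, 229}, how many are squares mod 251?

(8/251) = -1 → non-residue.
(19/251) = -1 → non-residue.
(39/251) = +1 → QR.
(130/251) = -1 → non-residue.
(154/251) = +1 → QR.
(229/251) = -1 → non-residue.
Total quadratic residues among the 6: 2.

2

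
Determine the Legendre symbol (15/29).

Euler's criterion: (15/29) ≡ 15^14 (mod 29).
15^2 ≡ 22 (mod 29)
15^4 ≡ 20 (mod 29)
15^8 ≡ 23 (mod 29)
15^14 = 15^(8+4+2) ≡ 28 (mod 29).
Result is 28 ≡ −1, so (15/29) = −1.

-1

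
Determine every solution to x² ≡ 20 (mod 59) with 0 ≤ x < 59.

16, 43

Since 59 ≡ 3 (mod 4), a square root of 20 is 20^((59+1)/4) = 20^15 mod 59.
Repeated squaring: 20^2≡46, 20^4≡51, 20^8≡5 (mod 59).
20^15 = 20^(8+4+2+1) ≡ 16 (mod 59).
Check: 16² = 256 ≡ 20 (mod 59). The two roots are 16 and 43.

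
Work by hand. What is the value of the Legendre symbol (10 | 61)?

Euler's criterion: (10/61) ≡ 10^30 (mod 61).
10^2 ≡ 39 (mod 61)
10^4 ≡ 57 (mod 61)
10^8 ≡ 16 (mod 61)
10^16 ≡ 12 (mod 61)
10^30 = 10^(16+8+4+2) ≡ 60 (mod 61).
Result is 60 ≡ −1, so (10/61) = −1.

-1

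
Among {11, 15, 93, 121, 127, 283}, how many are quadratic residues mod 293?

(11/293) = -1 → non-residue.
(15/293) = +1 → QR.
(93/293) = -1 → non-residue.
(121/293) = +1 → QR.
(127/293) = -1 → non-residue.
(283/293) = +1 → QR.
Total quadratic residues among the 6: 3.

3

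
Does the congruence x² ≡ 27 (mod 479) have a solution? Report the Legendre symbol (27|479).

1

Reciprocity: 27 ≡ 3 and 479 ≡ 3 (mod 4), so (27/479) = −(479/27).
Reduce top mod 27: now compute (20/27).
Pull out 2^2: since 27 ≡ 3 (mod 8), (2/27) = -1, so (2/27)^2 = +1.
Reciprocity: 5 ≡ 1 and 27 ≡ 3 (mod 4), so (5/27) = +(27/5).
Reduce top mod 5: now compute (2/5).
Pull out 2: since 5 ≡ 5 (mod 8), (2/5) = -1.
Reached (1/5) = 1. Collecting the sign flips along the way, the symbol is +1.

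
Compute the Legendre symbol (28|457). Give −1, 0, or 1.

Pull out 2^2: since 457 ≡ 1 (mod 8), (2/457) = +1, so (2/457)^2 = +1.
Reciprocity: 7 ≡ 3 and 457 ≡ 1 (mod 4), so (7/457) = +(457/7).
Reduce top mod 7: now compute (2/7).
Pull out 2: since 7 ≡ 7 (mod 8), (2/7) = +1.
Reached (1/7) = 1. Collecting the sign flips along the way, the symbol is +1.

1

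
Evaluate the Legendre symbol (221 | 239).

Reciprocity: 221 ≡ 1 and 239 ≡ 3 (mod 4), so (221/239) = +(239/221).
Reduce top mod 221: now compute (18/221).
Pull out 2: since 221 ≡ 5 (mod 8), (2/221) = -1.
Reciprocity: 9 ≡ 1 and 221 ≡ 1 (mod 4), so (9/221) = +(221/9).
Reduce top mod 9: now compute (5/9).
Reciprocity: 5 ≡ 1 and 9 ≡ 1 (mod 4), so (5/9) = +(9/5).
Reduce top mod 5: now compute (4/5).
Pull out 2^2: since 5 ≡ 5 (mod 8), (2/5) = -1, so (2/5)^2 = +1.
Reached (1/5) = 1. Collecting the sign flips along the way, the symbol is -1.

-1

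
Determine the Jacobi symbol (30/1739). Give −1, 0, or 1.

-1

Pull out 2: since 1739 ≡ 3 (mod 8), (2/1739) = -1.
Reciprocity: 15 ≡ 3 and 1739 ≡ 3 (mod 4), so (15/1739) = −(1739/15).
Reduce top mod 15: now compute (14/15).
Pull out 2: since 15 ≡ 7 (mod 8), (2/15) = +1.
Reciprocity: 7 ≡ 3 and 15 ≡ 3 (mod 4), so (7/15) = −(15/7).
Reduce top mod 7: now compute (1/7).
Reached (1/7) = 1. Collecting the sign flips along the way, the symbol is -1.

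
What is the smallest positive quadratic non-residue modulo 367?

(2/367) = +1, so 2 is a residue.
(3/367) = −1, so 3 is the smallest positive non-residue mod 367.

3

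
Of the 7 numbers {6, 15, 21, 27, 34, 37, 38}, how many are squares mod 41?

(6/41) = -1 → non-residue.
(15/41) = -1 → non-residue.
(21/41) = +1 → QR.
(27/41) = -1 → non-residue.
(34/41) = -1 → non-residue.
(37/41) = +1 → QR.
(38/41) = -1 → non-residue.
Total quadratic residues among the 7: 2.

2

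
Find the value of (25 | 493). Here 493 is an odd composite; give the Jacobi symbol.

1

Reciprocity: 25 ≡ 1 and 493 ≡ 1 (mod 4), so (25/493) = +(493/25).
Reduce top mod 25: now compute (18/25).
Pull out 2: since 25 ≡ 1 (mod 8), (2/25) = +1.
Reciprocity: 9 ≡ 1 and 25 ≡ 1 (mod 4), so (9/25) = +(25/9).
Reduce top mod 9: now compute (7/9).
Reciprocity: 7 ≡ 3 and 9 ≡ 1 (mod 4), so (7/9) = +(9/7).
Reduce top mod 7: now compute (2/7).
Pull out 2: since 7 ≡ 7 (mod 8), (2/7) = +1.
Reached (1/7) = 1. Collecting the sign flips along the way, the symbol is +1.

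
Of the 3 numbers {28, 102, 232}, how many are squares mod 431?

(28/431) = -1 → non-residue.
(102/431) = -1 → non-residue.
(232/431) = +1 → QR.
Total quadratic residues among the 3: 1.

1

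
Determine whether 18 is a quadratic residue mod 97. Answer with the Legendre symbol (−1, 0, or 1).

Euler's criterion: (18/97) ≡ 18^48 (mod 97).
18^2 ≡ 33 (mod 97)
18^4 ≡ 22 (mod 97)
18^8 ≡ 96 (mod 97)
18^16 ≡ 1 (mod 97)
18^32 ≡ 1 (mod 97)
18^48 = 18^(32+16) ≡ 1 (mod 97).
Result is 1, so (18/97) = 1.

1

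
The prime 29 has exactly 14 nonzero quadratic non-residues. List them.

2 3 8 10 11 12 14 15 17 18 19 21 26 27

Square k = 1,…,14 (k and 29−k give the same square):
1²=1, 2²=4, 3²=9, 4²=16, 5²=25, 6²≡7, 7²≡20, 8²≡6, 9²≡23, 10²≡13, 11²≡5, 12²≡28, 13²≡24, 14²≡22 (mod 29).
The residues are {1, 4, 5, 6, 7, 9, 13, 16, 20, 22, 23, 24, 25, 28}; the non-residues are the remaining 14 nonzero classes.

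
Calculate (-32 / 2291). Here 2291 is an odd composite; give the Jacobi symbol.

First reduce: -32 ≡ 2259 (mod 2291).
Reciprocity: 2259 ≡ 3 and 2291 ≡ 3 (mod 4), so (2259/2291) = −(2291/2259).
Reduce top mod 2259: now compute (32/2259).
Pull out 2^5: since 2259 ≡ 3 (mod 8), (2/2259) = -1, so (2/2259)^5 = -1.
Reached (1/2259) = 1. Collecting the sign flips along the way, the symbol is +1.

1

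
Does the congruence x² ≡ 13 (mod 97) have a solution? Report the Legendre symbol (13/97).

Reciprocity: 13 ≡ 1 and 97 ≡ 1 (mod 4), so (13/97) = +(97/13).
Reduce top mod 13: now compute (6/13).
Pull out 2: since 13 ≡ 5 (mod 8), (2/13) = -1.
Reciprocity: 3 ≡ 3 and 13 ≡ 1 (mod 4), so (3/13) = +(13/3).
Reduce top mod 3: now compute (1/3).
Reached (1/3) = 1. Collecting the sign flips along the way, the symbol is -1.

-1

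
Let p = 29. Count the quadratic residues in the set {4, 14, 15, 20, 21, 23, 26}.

(4/29) = +1 → QR.
(14/29) = -1 → non-residue.
(15/29) = -1 → non-residue.
(20/29) = +1 → QR.
(21/29) = -1 → non-residue.
(23/29) = +1 → QR.
(26/29) = -1 → non-residue.
Total quadratic residues among the 7: 3.

3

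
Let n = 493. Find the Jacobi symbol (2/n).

Pull out 2: since 493 ≡ 5 (mod 8), (2/493) = -1.
Reached (1/493) = 1. Collecting the sign flips along the way, the symbol is -1.

-1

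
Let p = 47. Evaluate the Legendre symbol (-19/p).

Euler's criterion: (-19/47) ≡ 28^23 (mod 47).
28^2 ≡ 32 (mod 47)
28^4 ≡ 37 (mod 47)
28^8 ≡ 6 (mod 47)
28^16 ≡ 36 (mod 47)
28^23 = 28^(16+4+2+1) ≡ 1 (mod 47).
Result is 1, so (-19/47) = 1.

1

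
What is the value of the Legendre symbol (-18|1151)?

Euler's criterion: (-18/1151) ≡ 1133^575 (mod 1151).
1133^2 ≡ 324 (mod 1151)
1133^4 ≡ 235 (mod 1151)
1133^8 ≡ 1128 (mod 1151)
1133^16 ≡ 529 (mod 1151)
1133^32 ≡ 148 (mod 1151)
1133^64 ≡ 35 (mod 1151)
1133^128 ≡ 74 (mod 1151)
1133^256 ≡ 872 (mod 1151)
1133^512 ≡ 724 (mod 1151)
1133^575 = 1133^(512+32+16+8+4+2+1) ≡ 1150 (mod 1151).
Result is 1150 ≡ −1, so (-18/1151) = −1.

-1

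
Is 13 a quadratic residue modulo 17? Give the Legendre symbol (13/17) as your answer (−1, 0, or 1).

1

Euler's criterion: (13/17) ≡ 13^8 (mod 17).
13^2 ≡ 16 (mod 17)
13^4 ≡ 1 (mod 17)
13^8 ≡ 1 (mod 17)
13^8 = 13^(8) ≡ 1 (mod 17).
Result is 1, so (13/17) = 1.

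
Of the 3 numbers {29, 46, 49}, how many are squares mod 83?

2

(29/83) = +1 → QR.
(46/83) = -1 → non-residue.
(49/83) = +1 → QR.
Total quadratic residues among the 3: 2.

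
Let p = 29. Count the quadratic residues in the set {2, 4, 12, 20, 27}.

(2/29) = -1 → non-residue.
(4/29) = +1 → QR.
(12/29) = -1 → non-residue.
(20/29) = +1 → QR.
(27/29) = -1 → non-residue.
Total quadratic residues among the 5: 2.

2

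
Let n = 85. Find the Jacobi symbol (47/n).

-1

Reciprocity: 47 ≡ 3 and 85 ≡ 1 (mod 4), so (47/85) = +(85/47).
Reduce top mod 47: now compute (38/47).
Pull out 2: since 47 ≡ 7 (mod 8), (2/47) = +1.
Reciprocity: 19 ≡ 3 and 47 ≡ 3 (mod 4), so (19/47) = −(47/19).
Reduce top mod 19: now compute (9/19).
Reciprocity: 9 ≡ 1 and 19 ≡ 3 (mod 4), so (9/19) = +(19/9).
Reduce top mod 9: now compute (1/9).
Reached (1/9) = 1. Collecting the sign flips along the way, the symbol is -1.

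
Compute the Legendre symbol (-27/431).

-1

Euler's criterion: (-27/431) ≡ 404^215 (mod 431).
404^2 ≡ 298 (mod 431)
404^4 ≡ 18 (mod 431)
404^8 ≡ 324 (mod 431)
404^16 ≡ 243 (mod 431)
404^32 ≡ 2 (mod 431)
404^64 ≡ 4 (mod 431)
404^128 ≡ 16 (mod 431)
404^215 = 404^(128+64+16+4+2+1) ≡ 430 (mod 431).
Result is 430 ≡ −1, so (-27/431) = −1.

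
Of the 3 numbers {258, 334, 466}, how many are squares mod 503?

(258/503) = +1 → QR.
(334/503) = -1 → non-residue.
(466/503) = +1 → QR.
Total quadratic residues among the 3: 2.

2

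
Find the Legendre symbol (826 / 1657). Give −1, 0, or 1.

Pull out 2: since 1657 ≡ 1 (mod 8), (2/1657) = +1.
Reciprocity: 413 ≡ 1 and 1657 ≡ 1 (mod 4), so (413/1657) = +(1657/413).
Reduce top mod 413: now compute (5/413).
Reciprocity: 5 ≡ 1 and 413 ≡ 1 (mod 4), so (5/413) = +(413/5).
Reduce top mod 5: now compute (3/5).
Reciprocity: 3 ≡ 3 and 5 ≡ 1 (mod 4), so (3/5) = +(5/3).
Reduce top mod 3: now compute (2/3).
Pull out 2: since 3 ≡ 3 (mod 8), (2/3) = -1.
Reached (1/3) = 1. Collecting the sign flips along the way, the symbol is -1.

-1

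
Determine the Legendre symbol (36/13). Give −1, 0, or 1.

First reduce: 36 ≡ 10 (mod 13).
Pull out 2: since 13 ≡ 5 (mod 8), (2/13) = -1.
Reciprocity: 5 ≡ 1 and 13 ≡ 1 (mod 4), so (5/13) = +(13/5).
Reduce top mod 5: now compute (3/5).
Reciprocity: 3 ≡ 3 and 5 ≡ 1 (mod 4), so (3/5) = +(5/3).
Reduce top mod 3: now compute (2/3).
Pull out 2: since 3 ≡ 3 (mod 8), (2/3) = -1.
Reached (1/3) = 1. Collecting the sign flips along the way, the symbol is +1.

1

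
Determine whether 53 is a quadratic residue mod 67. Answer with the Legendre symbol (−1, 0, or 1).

Reciprocity: 53 ≡ 1 and 67 ≡ 3 (mod 4), so (53/67) = +(67/53).
Reduce top mod 53: now compute (14/53).
Pull out 2: since 53 ≡ 5 (mod 8), (2/53) = -1.
Reciprocity: 7 ≡ 3 and 53 ≡ 1 (mod 4), so (7/53) = +(53/7).
Reduce top mod 7: now compute (4/7).
Pull out 2^2: since 7 ≡ 7 (mod 8), (2/7) = +1, so (2/7)^2 = +1.
Reached (1/7) = 1. Collecting the sign flips along the way, the symbol is -1.

-1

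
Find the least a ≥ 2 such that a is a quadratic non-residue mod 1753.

(2/1753) = +1, so 2 is a residue.
(3/1753) = +1, so 3 is a residue.
(4/1753) = +1, so 4 is a residue.
(5/1753) = −1, so 5 is the smallest positive non-residue mod 1753.

5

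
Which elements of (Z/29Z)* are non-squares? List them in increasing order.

Square k = 1,…,14 (k and 29−k give the same square):
1²=1, 2²=4, 3²=9, 4²=16, 5²=25, 6²≡7, 7²≡20, 8²≡6, 9²≡23, 10²≡13, 11²≡5, 12²≡28, 13²≡24, 14²≡22 (mod 29).
The residues are {1, 4, 5, 6, 7, 9, 13, 16, 20, 22, 23, 24, 25, 28}; the non-residues are the remaining 14 nonzero classes.

2 3 8 10 11 12 14 15 17 18 19 21 26 27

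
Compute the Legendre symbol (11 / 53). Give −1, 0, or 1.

Reciprocity: 11 ≡ 3 and 53 ≡ 1 (mod 4), so (11/53) = +(53/11).
Reduce top mod 11: now compute (9/11).
Reciprocity: 9 ≡ 1 and 11 ≡ 3 (mod 4), so (9/11) = +(11/9).
Reduce top mod 9: now compute (2/9).
Pull out 2: since 9 ≡ 1 (mod 8), (2/9) = +1.
Reached (1/9) = 1. Collecting the sign flips along the way, the symbol is +1.

1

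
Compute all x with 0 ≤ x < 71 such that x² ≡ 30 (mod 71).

32, 39

Since 71 ≡ 3 (mod 4), a square root of 30 is 30^((71+1)/4) = 30^18 mod 71.
Repeated squaring: 30^2≡48, 30^4≡32, 30^8≡30, 30^16≡48 (mod 71).
30^18 = 30^(16+2) ≡ 32 (mod 71).
Check: 32² = 1024 ≡ 30 (mod 71). The two roots are 32 and 39.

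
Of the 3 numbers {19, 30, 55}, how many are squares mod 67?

2

(19/67) = +1 → QR.
(30/67) = -1 → non-residue.
(55/67) = +1 → QR.
Total quadratic residues among the 3: 2.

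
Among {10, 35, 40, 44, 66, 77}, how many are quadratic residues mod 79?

(10/79) = +1 → QR.
(35/79) = -1 → non-residue.
(40/79) = +1 → QR.
(44/79) = +1 → QR.
(66/79) = -1 → non-residue.
(77/79) = -1 → non-residue.
Total quadratic residues among the 6: 3.

3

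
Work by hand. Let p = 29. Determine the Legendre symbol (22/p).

Pull out 2: since 29 ≡ 5 (mod 8), (2/29) = -1.
Reciprocity: 11 ≡ 3 and 29 ≡ 1 (mod 4), so (11/29) = +(29/11).
Reduce top mod 11: now compute (7/11).
Reciprocity: 7 ≡ 3 and 11 ≡ 3 (mod 4), so (7/11) = −(11/7).
Reduce top mod 7: now compute (4/7).
Pull out 2^2: since 7 ≡ 7 (mod 8), (2/7) = +1, so (2/7)^2 = +1.
Reached (1/7) = 1. Collecting the sign flips along the way, the symbol is +1.

1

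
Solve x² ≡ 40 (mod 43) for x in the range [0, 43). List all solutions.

13, 30

Since 43 ≡ 3 (mod 4), a square root of 40 is 40^((43+1)/4) = 40^11 mod 43.
Repeated squaring: 40^2≡9, 40^4≡38, 40^8≡25 (mod 43).
40^11 = 40^(8+2+1) ≡ 13 (mod 43).
Check: 13² = 169 ≡ 40 (mod 43). The two roots are 13 and 30.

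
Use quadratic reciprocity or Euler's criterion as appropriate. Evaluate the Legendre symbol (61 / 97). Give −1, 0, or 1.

1

Reciprocity: 61 ≡ 1 and 97 ≡ 1 (mod 4), so (61/97) = +(97/61).
Reduce top mod 61: now compute (36/61).
Pull out 2^2: since 61 ≡ 5 (mod 8), (2/61) = -1, so (2/61)^2 = +1.
Reciprocity: 9 ≡ 1 and 61 ≡ 1 (mod 4), so (9/61) = +(61/9).
Reduce top mod 9: now compute (7/9).
Reciprocity: 7 ≡ 3 and 9 ≡ 1 (mod 4), so (7/9) = +(9/7).
Reduce top mod 7: now compute (2/7).
Pull out 2: since 7 ≡ 7 (mod 8), (2/7) = +1.
Reached (1/7) = 1. Collecting the sign flips along the way, the symbol is +1.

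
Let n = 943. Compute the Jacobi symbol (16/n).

Pull out 2^4: since 943 ≡ 7 (mod 8), (2/943) = +1, so (2/943)^4 = +1.
Reached (1/943) = 1. Collecting the sign flips along the way, the symbol is +1.

1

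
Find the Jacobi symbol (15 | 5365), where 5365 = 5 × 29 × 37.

0

Reciprocity: 15 ≡ 3 and 5365 ≡ 1 (mod 4), so (15/5365) = +(5365/15).
Reduce top mod 15: now compute (10/15).
Pull out 2: since 15 ≡ 7 (mod 8), (2/15) = +1.
Reciprocity: 5 ≡ 1 and 15 ≡ 3 (mod 4), so (5/15) = +(15/5).
Reduce top mod 5: now compute (0/5).
Top reduces to 0: gcd > 1, so the symbol is 0.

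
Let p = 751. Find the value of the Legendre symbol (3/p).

Reciprocity: 3 ≡ 3 and 751 ≡ 3 (mod 4), so (3/751) = −(751/3).
Reduce top mod 3: now compute (1/3).
Reached (1/3) = 1. Collecting the sign flips along the way, the symbol is -1.

-1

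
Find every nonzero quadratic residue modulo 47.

Square k = 1,…,23 (k and 47−k give the same square):
1²=1, 2²=4, 3²=9, 4²=16, 5²=25, 6²=36, 7²≡2, 8²≡17, 9²≡34, 10²≡6, 11²≡27, 12²≡3, 13²≡28, 14²≡8, 15²≡37, 16²≡21, 17²≡7, 18²≡42, 19²≡32, 20²≡24, 21²≡18, 22²≡14, 23²≡12 (mod 47).
So the quadratic residues mod 47 are {1, 2, 3, 4, 6, 7, 8, 9, 12, 14, 16, 17, 18, 21, 24, 25, 27, 28, 32, 34, 36, 37, 42}.

1 2 3 4 6 7 8 9 12 14 16 17 18 21 24 25 27 28 32 34 36 37 42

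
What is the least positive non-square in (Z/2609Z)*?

(2/2609) = +1, so 2 is a residue.
(3/2609) = −1, so 3 is the smallest positive non-residue mod 2609.

3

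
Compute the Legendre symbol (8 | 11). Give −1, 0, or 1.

-1

Euler's criterion: (8/11) ≡ 8^5 (mod 11).
8^2 ≡ 9 (mod 11)
8^4 ≡ 4 (mod 11)
8^5 = 8^(4+1) ≡ 10 (mod 11).
Result is 10 ≡ −1, so (8/11) = −1.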